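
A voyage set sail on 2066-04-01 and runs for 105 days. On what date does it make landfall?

July 15, 2066

Counting forward 105 days from April 1, 2066.
April has 30 days, so 30 − 1 = 29 days remain after April 1, 2066; 105 − 29 = 76 left.
May 2066 has 31 days: 76 − 31 = 45 left.
June 2066 has 30 days: 45 − 30 = 15 left.
15 days into July 2066 → July 15, 2066.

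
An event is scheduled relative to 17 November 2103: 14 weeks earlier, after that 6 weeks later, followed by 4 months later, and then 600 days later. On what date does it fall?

Counting back 14 weeks (= 98 days) from November 17, 2103:
Going back 17 days from November 17, 2103 reaches the end of the previous month; 98 − 17 = 81 left.
October 2103 has 31 days: 81 − 31 = 50 left.
September 2103 has 30 days: 50 − 30 = 20 left.
August 2103 has 31 days; 31 − 20 = 11 → August 11, 2103.
Adding 6 weeks (= 42 days) from August 11, 2103:
August has 31 days, so 31 − 11 = 20 days remain after August 11, 2103; 42 − 20 = 22 left.
22 days into September 2103 → September 22, 2103.
Adding 4 months from September 22, 2103:
month 9 + 4 = 13, which is month 1 of year 2104 → January 2104.
Day 22 is valid in January, giving January 22, 2104.
Advancing 600 days from January 22, 2104:
January has 31 days, so 31 − 22 = 9 days remain after January 22, 2104; 600 − 9 = 591 left.
February 2104 has 29 days (2104 is a leap year): 591 − 29 = 562 left.
March 2104 has 31 days: 562 − 31 = 531 left.
April 2104 has 30 days: 531 − 30 = 501 left.
May 2104 has 31 days: 501 − 31 = 470 left.
June 2104 has 30 days: 470 − 30 = 440 left.
July 2104 has 31 days: 440 − 31 = 409 left.
August 2104 has 31 days: 409 − 31 = 378 left.
September 2104 has 30 days: 378 − 30 = 348 left.
October 2104 has 31 days: 348 − 31 = 317 left.
November 2104 has 30 days: 317 − 30 = 287 left.
December 2104 has 31 days: 287 − 31 = 256 left.
January 2105 has 31 days: 256 − 31 = 225 left.
February 2105 has 28 days (2105 is not a leap year): 225 − 28 = 197 left.
March 2105 has 31 days: 197 − 31 = 166 left.
April 2105 has 30 days: 166 − 30 = 136 left.
May 2105 has 31 days: 136 − 31 = 105 left.
June 2105 has 30 days: 105 − 30 = 75 left.
July 2105 has 31 days: 75 − 31 = 44 left.
August 2105 has 31 days: 44 − 31 = 13 left.
13 days into September 2105 → September 13, 2105.

September 13, 2105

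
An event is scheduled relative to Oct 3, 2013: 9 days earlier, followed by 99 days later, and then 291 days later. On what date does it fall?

Going back 9 days from October 3, 2013:
Going back 3 days from October 3, 2013 reaches the end of the previous month; 9 − 3 = 6 left.
September 2013 has 30 days; 30 − 6 = 24 → September 24, 2013.
Advancing 99 days from September 24, 2013:
September has 30 days, so 30 − 24 = 6 days remain after September 24, 2013; 99 − 6 = 93 left.
October 2013 has 31 days: 93 − 31 = 62 left.
November 2013 has 30 days: 62 − 30 = 32 left.
December 2013 has 31 days: 32 − 31 = 1 left.
1 day into January 2014 → January 1, 2014.
Advancing 291 days from January 1, 2014:
January has 31 days, so 31 − 1 = 30 days remain after January 1, 2014; 291 − 30 = 261 left.
February 2014 has 28 days (2014 is not a leap year): 261 − 28 = 233 left.
March 2014 has 31 days: 233 − 31 = 202 left.
April 2014 has 30 days: 202 − 30 = 172 left.
May 2014 has 31 days: 172 − 31 = 141 left.
June 2014 has 30 days: 141 − 30 = 111 left.
July 2014 has 31 days: 111 − 31 = 80 left.
August 2014 has 31 days: 80 − 31 = 49 left.
September 2014 has 30 days: 49 − 30 = 19 left.
19 days into October 2014 → October 19, 2014.

October 19, 2014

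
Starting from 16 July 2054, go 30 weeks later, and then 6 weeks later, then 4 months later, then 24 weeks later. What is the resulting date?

Adding 30 weeks (= 210 days) from July 16, 2054:
July has 31 days, so 31 − 16 = 15 days remain after July 16, 2054; 210 − 15 = 195 left.
August 2054 has 31 days: 195 − 31 = 164 left.
September 2054 has 30 days: 164 − 30 = 134 left.
October 2054 has 31 days: 134 − 31 = 103 left.
November 2054 has 30 days: 103 − 30 = 73 left.
December 2054 has 31 days: 73 − 31 = 42 left.
January 2055 has 31 days: 42 − 31 = 11 left.
11 days into February 2055 → February 11, 2055.
Advancing 6 weeks (= 42 days) from February 11, 2055:
February has 28 days, so 28 − 11 = 17 days remain after February 11, 2055; 42 − 17 = 25 left.
25 days into March 2055 → March 25, 2055.
Adding 4 months from March 25, 2055:
month 3 + 4 = 7 → July 2055.
Day 25 is valid in July, giving July 25, 2055.
Adding 24 weeks (= 168 days) from July 25, 2055:
July has 31 days, so 31 − 25 = 6 days remain after July 25, 2055; 168 − 6 = 162 left.
August 2055 has 31 days: 162 − 31 = 131 left.
September 2055 has 30 days: 131 − 30 = 101 left.
October 2055 has 31 days: 101 − 31 = 70 left.
November 2055 has 30 days: 70 − 30 = 40 left.
December 2055 has 31 days: 40 − 31 = 9 left.
9 days into January 2056 → January 9, 2056.

January 9, 2056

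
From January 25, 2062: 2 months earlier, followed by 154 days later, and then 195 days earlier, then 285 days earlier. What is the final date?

January 3, 2061

Going back 2 months from January 25, 2062:
month 1 − 2 = -1, which is month 11 of year 2061 → November 2061.
Day 25 is valid in November, giving November 25, 2061.
Advancing 154 days from November 25, 2061:
November has 30 days, so 30 − 25 = 5 days remain after November 25, 2061; 154 − 5 = 149 left.
December 2061 has 31 days: 149 − 31 = 118 left.
January 2062 has 31 days: 118 − 31 = 87 left.
February 2062 has 28 days (2062 is not a leap year): 87 − 28 = 59 left.
March 2062 has 31 days: 59 − 31 = 28 left.
28 days into April 2062 → April 28, 2062.
Counting back 195 days from April 28, 2062:
Going back 28 days from April 28, 2062 reaches the end of the previous month; 195 − 28 = 167 left.
March 2062 has 31 days: 167 − 31 = 136 left.
February 2062 has 28 days (2062 is not a leap year): 136 − 28 = 108 left.
January 2062 has 31 days: 108 − 31 = 77 left.
December 2061 has 31 days: 77 − 31 = 46 left.
November 2061 has 30 days: 46 − 30 = 16 left.
October 2061 has 31 days; 31 − 16 = 15 → October 15, 2061.
Going back 285 days from October 15, 2061:
Going back 15 days from October 15, 2061 reaches the end of the previous month; 285 − 15 = 270 left.
September 2061 has 30 days: 270 − 30 = 240 left.
August 2061 has 31 days: 240 − 31 = 209 left.
July 2061 has 31 days: 209 − 31 = 178 left.
June 2061 has 30 days: 178 − 30 = 148 left.
May 2061 has 31 days: 148 − 31 = 117 left.
April 2061 has 30 days: 117 − 30 = 87 left.
March 2061 has 31 days: 87 − 31 = 56 left.
February 2061 has 28 days (2061 is not a leap year): 56 − 28 = 28 left.
January 2061 has 31 days; 31 − 28 = 3 → January 3, 2061.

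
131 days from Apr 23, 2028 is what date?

September 1, 2028

Counting forward 131 days from April 23, 2028.
April has 30 days, so 30 − 23 = 7 days remain after April 23, 2028; 131 − 7 = 124 left.
May 2028 has 31 days: 124 − 31 = 93 left.
June 2028 has 30 days: 93 − 30 = 63 left.
July 2028 has 31 days: 63 − 31 = 32 left.
August 2028 has 31 days: 32 − 31 = 1 left.
1 day into September 2028 → September 1, 2028.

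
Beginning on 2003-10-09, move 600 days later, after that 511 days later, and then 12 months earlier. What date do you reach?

Counting forward 600 days from October 9, 2003:
October has 31 days, so 31 − 9 = 22 days remain after October 9, 2003; 600 − 22 = 578 left.
November 2003 has 30 days: 578 − 30 = 548 left.
December 2003 has 31 days: 548 − 31 = 517 left.
January 2004 has 31 days: 517 − 31 = 486 left.
February 2004 has 29 days (2004 is a leap year): 486 − 29 = 457 left.
March 2004 has 31 days: 457 − 31 = 426 left.
April 2004 has 30 days: 426 − 30 = 396 left.
May 2004 has 31 days: 396 − 31 = 365 left.
June 2004 has 30 days: 365 − 30 = 335 left.
July 2004 has 31 days: 335 − 31 = 304 left.
August 2004 has 31 days: 304 − 31 = 273 left.
September 2004 has 30 days: 273 − 30 = 243 left.
October 2004 has 31 days: 243 − 31 = 212 left.
November 2004 has 30 days: 212 − 30 = 182 left.
December 2004 has 31 days: 182 − 31 = 151 left.
January 2005 has 31 days: 151 − 31 = 120 left.
February 2005 has 28 days (2005 is not a leap year): 120 − 28 = 92 left.
March 2005 has 31 days: 92 − 31 = 61 left.
April 2005 has 30 days: 61 − 30 = 31 left.
31 days into May 2005 → May 31, 2005.
Adding 511 days from May 31, 2005:
May has 31 days, so 31 − 31 = 0 days remain after May 31, 2005; 511 − 0 = 511 left.
June 2005 has 30 days: 511 − 30 = 481 left.
July 2005 has 31 days: 481 − 31 = 450 left.
August 2005 has 31 days: 450 − 31 = 419 left.
September 2005 has 30 days: 419 − 30 = 389 left.
October 2005 has 31 days: 389 − 31 = 358 left.
November 2005 has 30 days: 358 − 30 = 328 left.
December 2005 has 31 days: 328 − 31 = 297 left.
January 2006 has 31 days: 297 − 31 = 266 left.
February 2006 has 28 days (2006 is not a leap year): 266 − 28 = 238 left.
March 2006 has 31 days: 238 − 31 = 207 left.
April 2006 has 30 days: 207 − 30 = 177 left.
May 2006 has 31 days: 177 − 31 = 146 left.
June 2006 has 30 days: 146 − 30 = 116 left.
July 2006 has 31 days: 116 − 31 = 85 left.
August 2006 has 31 days: 85 − 31 = 54 left.
September 2006 has 30 days: 54 − 30 = 24 left.
24 days into October 2006 → October 24, 2006.
Going back 12 months from October 24, 2006:
month 10 − 12 = -2, which is month 10 of year 2005 → October 2005.
Day 24 is valid in October, giving October 24, 2005.

October 24, 2005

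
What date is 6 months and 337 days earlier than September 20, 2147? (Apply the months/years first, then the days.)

April 17, 2146

Going back 6 months and 337 days from September 20, 2147: first the month/year part, then the days.
month 9 − 6 = 3 → March 2147.
Day 20 is valid in March, giving March 20, 2147.
Now subtract 337 days from March 20, 2147.
Going back 20 days from March 20, 2147 reaches the end of the previous month; 337 − 20 = 317 left.
February 2147 has 28 days (2147 is not a leap year): 317 − 28 = 289 left.
January 2147 has 31 days: 289 − 31 = 258 left.
December 2146 has 31 days: 258 − 31 = 227 left.
November 2146 has 30 days: 227 − 30 = 197 left.
October 2146 has 31 days: 197 − 31 = 166 left.
September 2146 has 30 days: 166 − 30 = 136 left.
August 2146 has 31 days: 136 − 31 = 105 left.
July 2146 has 31 days: 105 − 31 = 74 left.
June 2146 has 30 days: 74 − 30 = 44 left.
May 2146 has 31 days: 44 − 31 = 13 left.
April 2146 has 30 days; 30 − 13 = 17 → April 17, 2146.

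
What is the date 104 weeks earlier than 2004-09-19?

September 22, 2002

Going back 104 weeks = 728 days from September 19, 2004.
Going back 19 days from September 19, 2004 reaches the end of the previous month; 728 − 19 = 709 left.
August 2004 has 31 days: 709 − 31 = 678 left.
July 2004 has 31 days: 678 − 31 = 647 left.
June 2004 has 30 days: 647 − 30 = 617 left.
May 2004 has 31 days: 617 − 31 = 586 left.
April 2004 has 30 days: 586 − 30 = 556 left.
March 2004 has 31 days: 556 − 31 = 525 left.
February 2004 has 29 days (2004 is a leap year): 525 − 29 = 496 left.
January 2004 has 31 days: 496 − 31 = 465 left.
December 2003 has 31 days: 465 − 31 = 434 left.
November 2003 has 30 days: 434 − 30 = 404 left.
October 2003 has 31 days: 404 − 31 = 373 left.
September 2003 has 30 days: 373 − 30 = 343 left.
August 2003 has 31 days: 343 − 31 = 312 left.
July 2003 has 31 days: 312 − 31 = 281 left.
June 2003 has 30 days: 281 − 30 = 251 left.
May 2003 has 31 days: 251 − 31 = 220 left.
April 2003 has 30 days: 220 − 30 = 190 left.
March 2003 has 31 days: 190 − 31 = 159 left.
February 2003 has 28 days (2003 is not a leap year): 159 − 28 = 131 left.
January 2003 has 31 days: 131 − 31 = 100 left.
December 2002 has 31 days: 100 − 31 = 69 left.
November 2002 has 30 days: 69 − 30 = 39 left.
October 2002 has 31 days: 39 − 31 = 8 left.
September 2002 has 30 days; 30 − 8 = 22 → September 22, 2002.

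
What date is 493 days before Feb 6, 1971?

Counting back 493 days from February 6, 1971.
Going back 6 days from February 6, 1971 reaches the end of the previous month; 493 − 6 = 487 left.
January 1971 has 31 days: 487 − 31 = 456 left.
December 1970 has 31 days: 456 − 31 = 425 left.
November 1970 has 30 days: 425 − 30 = 395 left.
October 1970 has 31 days: 395 − 31 = 364 left.
September 1970 has 30 days: 364 − 30 = 334 left.
August 1970 has 31 days: 334 − 31 = 303 left.
July 1970 has 31 days: 303 − 31 = 272 left.
June 1970 has 30 days: 272 − 30 = 242 left.
May 1970 has 31 days: 242 − 31 = 211 left.
April 1970 has 30 days: 211 − 30 = 181 left.
March 1970 has 31 days: 181 − 31 = 150 left.
February 1970 has 28 days (1970 is not a leap year): 150 − 28 = 122 left.
January 1970 has 31 days: 122 − 31 = 91 left.
December 1969 has 31 days: 91 − 31 = 60 left.
November 1969 has 30 days: 60 − 30 = 30 left.
October 1969 has 31 days; 31 − 30 = 1 → October 1, 1969.

October 1, 1969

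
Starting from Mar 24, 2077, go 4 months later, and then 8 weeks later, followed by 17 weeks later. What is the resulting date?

January 15, 2078

Advancing 4 months from March 24, 2077:
month 3 + 4 = 7 → July 2077.
Day 24 is valid in July, giving July 24, 2077.
Counting forward 8 weeks (= 56 days) from July 24, 2077:
July has 31 days, so 31 − 24 = 7 days remain after July 24, 2077; 56 − 7 = 49 left.
August 2077 has 31 days: 49 − 31 = 18 left.
18 days into September 2077 → September 18, 2077.
Advancing 17 weeks (= 119 days) from September 18, 2077:
September has 30 days, so 30 − 18 = 12 days remain after September 18, 2077; 119 − 12 = 107 left.
October 2077 has 31 days: 107 − 31 = 76 left.
November 2077 has 30 days: 76 − 30 = 46 left.
December 2077 has 31 days: 46 − 31 = 15 left.
15 days into January 2078 → January 15, 2078.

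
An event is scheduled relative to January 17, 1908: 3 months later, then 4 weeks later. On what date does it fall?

Adding 3 months from January 17, 1908:
month 1 + 3 = 4 → April 1908.
Day 17 is valid in April, giving April 17, 1908.
Adding 4 weeks (= 28 days) from April 17, 1908:
April has 30 days, so 30 − 17 = 13 days remain after April 17, 1908; 28 − 13 = 15 left.
15 days into May 1908 → May 15, 1908.

May 15, 1908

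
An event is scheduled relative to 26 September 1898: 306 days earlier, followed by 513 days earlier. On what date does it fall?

June 29, 1896

Subtracting 306 days from September 26, 1898:
Going back 26 days from September 26, 1898 reaches the end of the previous month; 306 − 26 = 280 left.
August 1898 has 31 days: 280 − 31 = 249 left.
July 1898 has 31 days: 249 − 31 = 218 left.
June 1898 has 30 days: 218 − 30 = 188 left.
May 1898 has 31 days: 188 − 31 = 157 left.
April 1898 has 30 days: 157 − 30 = 127 left.
March 1898 has 31 days: 127 − 31 = 96 left.
February 1898 has 28 days (1898 is not a leap year): 96 − 28 = 68 left.
January 1898 has 31 days: 68 − 31 = 37 left.
December 1897 has 31 days: 37 − 31 = 6 left.
November 1897 has 30 days; 30 − 6 = 24 → November 24, 1897.
Subtracting 513 days from November 24, 1897:
Going back 24 days from November 24, 1897 reaches the end of the previous month; 513 − 24 = 489 left.
October 1897 has 31 days: 489 − 31 = 458 left.
September 1897 has 30 days: 458 − 30 = 428 left.
August 1897 has 31 days: 428 − 31 = 397 left.
July 1897 has 31 days: 397 − 31 = 366 left.
June 1897 has 30 days: 366 − 30 = 336 left.
May 1897 has 31 days: 336 − 31 = 305 left.
April 1897 has 30 days: 305 − 30 = 275 left.
March 1897 has 31 days: 275 − 31 = 244 left.
February 1897 has 28 days (1897 is not a leap year): 244 − 28 = 216 left.
January 1897 has 31 days: 216 − 31 = 185 left.
December 1896 has 31 days: 185 − 31 = 154 left.
November 1896 has 30 days: 154 − 30 = 124 left.
October 1896 has 31 days: 124 − 31 = 93 left.
September 1896 has 30 days: 93 − 30 = 63 left.
August 1896 has 31 days: 63 − 31 = 32 left.
July 1896 has 31 days: 32 − 31 = 1 left.
June 1896 has 30 days; 30 − 1 = 29 → June 29, 1896.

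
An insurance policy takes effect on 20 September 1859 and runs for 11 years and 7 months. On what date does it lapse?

April 20, 1871

Adding 11 years and 7 months from September 20, 1859.
+11 years → 1870; month 9 + 7 = 16, which is month 4 of year 1871 → April 1871.
Day 20 is valid in April, giving April 20, 1871.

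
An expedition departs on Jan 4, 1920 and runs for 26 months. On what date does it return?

Adding 26 months from January 4, 1920.
month 1 + 26 = 27, which is month 3 of year 1922 → March 1922.
Day 4 is valid in March, giving March 4, 1922.

March 4, 1922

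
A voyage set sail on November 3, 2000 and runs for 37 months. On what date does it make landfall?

Advancing 37 months from November 3, 2000.
month 11 + 37 = 48, which is month 12 of year 2003 → December 2003.
Day 3 is valid in December, giving December 3, 2003.

December 3, 2003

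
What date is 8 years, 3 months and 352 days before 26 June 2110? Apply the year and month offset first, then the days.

Subtracting 8 years, 3 months and 352 days from June 26, 2110: first the month/year part, then the days.
-8 years → 2102; month 6 − 3 = 3 → March 2102.
Day 26 is valid in March, giving March 26, 2102.
Now subtract 352 days from March 26, 2102.
Going back 26 days from March 26, 2102 reaches the end of the previous month; 352 − 26 = 326 left.
February 2102 has 28 days (2102 is not a leap year): 326 − 28 = 298 left.
January 2102 has 31 days: 298 − 31 = 267 left.
December 2101 has 31 days: 267 − 31 = 236 left.
November 2101 has 30 days: 236 − 30 = 206 left.
October 2101 has 31 days: 206 − 31 = 175 left.
September 2101 has 30 days: 175 − 30 = 145 left.
August 2101 has 31 days: 145 − 31 = 114 left.
July 2101 has 31 days: 114 − 31 = 83 left.
June 2101 has 30 days: 83 − 30 = 53 left.
May 2101 has 31 days: 53 − 31 = 22 left.
April 2101 has 30 days; 30 − 22 = 8 → April 8, 2101.

April 8, 2101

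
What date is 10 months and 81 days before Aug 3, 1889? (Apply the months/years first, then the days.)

Subtracting 10 months and 81 days from August 3, 1889: first the month/year part, then the days.
month 8 − 10 = -2, which is month 10 of year 1888 → October 1888.
Day 3 is valid in October, giving October 3, 1888.
Now subtract 81 days from October 3, 1888.
Going back 3 days from October 3, 1888 reaches the end of the previous month; 81 − 3 = 78 left.
September 1888 has 30 days: 78 − 30 = 48 left.
August 1888 has 31 days: 48 − 31 = 17 left.
July 1888 has 31 days; 31 − 17 = 14 → July 14, 1888.

July 14, 1888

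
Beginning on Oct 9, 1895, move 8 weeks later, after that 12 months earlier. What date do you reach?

December 4, 1894

Advancing 8 weeks (= 56 days) from October 9, 1895:
October has 31 days, so 31 − 9 = 22 days remain after October 9, 1895; 56 − 22 = 34 left.
November 1895 has 30 days: 34 − 30 = 4 left.
4 days into December 1895 → December 4, 1895.
Subtracting 12 months from December 4, 1895:
month 12 − 12 = 0, which is month 12 of year 1894 → December 1894.
Day 4 is valid in December, giving December 4, 1894.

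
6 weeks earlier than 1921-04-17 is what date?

March 6, 1921

Going back 6 weeks = 42 days from April 17, 1921.
Going back 17 days from April 17, 1921 reaches the end of the previous month; 42 − 17 = 25 left.
March 1921 has 31 days; 31 − 25 = 6 → March 6, 1921.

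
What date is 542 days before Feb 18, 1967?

Subtracting 542 days from February 18, 1967.
Going back 18 days from February 18, 1967 reaches the end of the previous month; 542 − 18 = 524 left.
January 1967 has 31 days: 524 − 31 = 493 left.
December 1966 has 31 days: 493 − 31 = 462 left.
November 1966 has 30 days: 462 − 30 = 432 left.
October 1966 has 31 days: 432 − 31 = 401 left.
September 1966 has 30 days: 401 − 30 = 371 left.
August 1966 has 31 days: 371 − 31 = 340 left.
July 1966 has 31 days: 340 − 31 = 309 left.
June 1966 has 30 days: 309 − 30 = 279 left.
May 1966 has 31 days: 279 − 31 = 248 left.
April 1966 has 30 days: 248 − 30 = 218 left.
March 1966 has 31 days: 218 − 31 = 187 left.
February 1966 has 28 days (1966 is not a leap year): 187 − 28 = 159 left.
January 1966 has 31 days: 159 − 31 = 128 left.
December 1965 has 31 days: 128 − 31 = 97 left.
November 1965 has 30 days: 97 − 30 = 67 left.
October 1965 has 31 days: 67 − 31 = 36 left.
September 1965 has 30 days: 36 − 30 = 6 left.
August 1965 has 31 days; 31 − 6 = 25 → August 25, 1965.

August 25, 1965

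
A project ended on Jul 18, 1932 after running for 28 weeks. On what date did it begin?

Counting back 28 weeks = 196 days from July 18, 1932.
Going back 18 days from July 18, 1932 reaches the end of the previous month; 196 − 18 = 178 left.
June 1932 has 30 days: 178 − 30 = 148 left.
May 1932 has 31 days: 148 − 31 = 117 left.
April 1932 has 30 days: 117 − 30 = 87 left.
March 1932 has 31 days: 87 − 31 = 56 left.
February 1932 has 29 days (1932 is a leap year): 56 − 29 = 27 left.
January 1932 has 31 days; 31 − 27 = 4 → January 4, 1932.

January 4, 1932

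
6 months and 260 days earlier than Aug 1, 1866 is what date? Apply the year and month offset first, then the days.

May 17, 1865

Going back 6 months and 260 days from August 1, 1866: first the month/year part, then the days.
month 8 − 6 = 2 → February 1866.
Day 1 is valid in February, giving February 1, 1866.
Now subtract 260 days from February 1, 1866.
Going back 1 day from February 1, 1866 reaches the end of the previous month; 260 − 1 = 259 left.
January 1866 has 31 days: 259 − 31 = 228 left.
December 1865 has 31 days: 228 − 31 = 197 left.
November 1865 has 30 days: 197 − 30 = 167 left.
October 1865 has 31 days: 167 − 31 = 136 left.
September 1865 has 30 days: 136 − 30 = 106 left.
August 1865 has 31 days: 106 − 31 = 75 left.
July 1865 has 31 days: 75 − 31 = 44 left.
June 1865 has 30 days: 44 − 30 = 14 left.
May 1865 has 31 days; 31 − 14 = 17 → May 17, 1865.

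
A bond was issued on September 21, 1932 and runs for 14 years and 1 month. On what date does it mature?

Counting forward 14 years and 1 month from September 21, 1932.
+14 years → 1946; month 9 + 1 = 10 → October 1946.
Day 21 is valid in October, giving October 21, 1946.

October 21, 1946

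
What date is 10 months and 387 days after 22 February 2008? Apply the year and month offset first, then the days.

Adding 10 months and 387 days from February 22, 2008: first the month/year part, then the days.
month 2 + 10 = 12 → December 2008.
Day 22 is valid in December, giving December 22, 2008.
Now add 387 days from December 22, 2008.
December has 31 days, so 31 − 22 = 9 days remain after December 22, 2008; 387 − 9 = 378 left.
January 2009 has 31 days: 378 − 31 = 347 left.
February 2009 has 28 days (2009 is not a leap year): 347 − 28 = 319 left.
March 2009 has 31 days: 319 − 31 = 288 left.
April 2009 has 30 days: 288 − 30 = 258 left.
May 2009 has 31 days: 258 − 31 = 227 left.
June 2009 has 30 days: 227 − 30 = 197 left.
July 2009 has 31 days: 197 − 31 = 166 left.
August 2009 has 31 days: 166 − 31 = 135 left.
September 2009 has 30 days: 135 − 30 = 105 left.
October 2009 has 31 days: 105 − 31 = 74 left.
November 2009 has 30 days: 74 − 30 = 44 left.
December 2009 has 31 days: 44 − 31 = 13 left.
13 days into January 2010 → January 13, 2010.

January 13, 2010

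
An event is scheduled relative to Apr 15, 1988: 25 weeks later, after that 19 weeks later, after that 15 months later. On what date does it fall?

May 17, 1990

Advancing 25 weeks (= 175 days) from April 15, 1988:
April has 30 days, so 30 − 15 = 15 days remain after April 15, 1988; 175 − 15 = 160 left.
May 1988 has 31 days: 160 − 31 = 129 left.
June 1988 has 30 days: 129 − 30 = 99 left.
July 1988 has 31 days: 99 − 31 = 68 left.
August 1988 has 31 days: 68 − 31 = 37 left.
September 1988 has 30 days: 37 − 30 = 7 left.
7 days into October 1988 → October 7, 1988.
Adding 19 weeks (= 133 days) from October 7, 1988:
October has 31 days, so 31 − 7 = 24 days remain after October 7, 1988; 133 − 24 = 109 left.
November 1988 has 30 days: 109 − 30 = 79 left.
December 1988 has 31 days: 79 − 31 = 48 left.
January 1989 has 31 days: 48 − 31 = 17 left.
17 days into February 1989 → February 17, 1989.
Counting forward 15 months from February 17, 1989:
month 2 + 15 = 17, which is month 5 of year 1990 → May 1990.
Day 17 is valid in May, giving May 17, 1990.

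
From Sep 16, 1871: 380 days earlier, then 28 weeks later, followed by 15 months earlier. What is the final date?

December 16, 1869

Subtracting 380 days from September 16, 1871:
Going back 16 days from September 16, 1871 reaches the end of the previous month; 380 − 16 = 364 left.
August 1871 has 31 days: 364 − 31 = 333 left.
July 1871 has 31 days: 333 − 31 = 302 left.
June 1871 has 30 days: 302 − 30 = 272 left.
May 1871 has 31 days: 272 − 31 = 241 left.
April 1871 has 30 days: 241 − 30 = 211 left.
March 1871 has 31 days: 211 − 31 = 180 left.
February 1871 has 28 days (1871 is not a leap year): 180 − 28 = 152 left.
January 1871 has 31 days: 152 − 31 = 121 left.
December 1870 has 31 days: 121 − 31 = 90 left.
November 1870 has 30 days: 90 − 30 = 60 left.
October 1870 has 31 days: 60 − 31 = 29 left.
September 1870 has 30 days; 30 − 29 = 1 → September 1, 1870.
Counting forward 28 weeks (= 196 days) from September 1, 1870:
September has 30 days, so 30 − 1 = 29 days remain after September 1, 1870; 196 − 29 = 167 left.
October 1870 has 31 days: 167 − 31 = 136 left.
November 1870 has 30 days: 136 − 30 = 106 left.
December 1870 has 31 days: 106 − 31 = 75 left.
January 1871 has 31 days: 75 − 31 = 44 left.
February 1871 has 28 days (1871 is not a leap year): 44 − 28 = 16 left.
16 days into March 1871 → March 16, 1871.
Going back 15 months from March 16, 1871:
month 3 − 15 = -12, which is month 12 of year 1869 → December 1869.
Day 16 is valid in December, giving December 16, 1869.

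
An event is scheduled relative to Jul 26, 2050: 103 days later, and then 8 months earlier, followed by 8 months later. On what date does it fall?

November 6, 2050

Counting forward 103 days from July 26, 2050:
July has 31 days, so 31 − 26 = 5 days remain after July 26, 2050; 103 − 5 = 98 left.
August 2050 has 31 days: 98 − 31 = 67 left.
September 2050 has 30 days: 67 − 30 = 37 left.
October 2050 has 31 days: 37 − 31 = 6 left.
6 days into November 2050 → November 6, 2050.
Going back 8 months from November 6, 2050:
month 11 − 8 = 3 → March 2050.
Day 6 is valid in March, giving March 6, 2050.
Advancing 8 months from March 6, 2050:
month 3 + 8 = 11 → November 2050.
Day 6 is valid in November, giving November 6, 2050.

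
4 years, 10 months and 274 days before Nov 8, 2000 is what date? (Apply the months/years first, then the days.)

Counting back 4 years, 10 months and 274 days from November 8, 2000: first the month/year part, then the days.
-4 years → 1996; month 11 − 10 = 1 → January 1996.
Day 8 is valid in January, giving January 8, 1996.
Now subtract 274 days from January 8, 1996.
Going back 8 days from January 8, 1996 reaches the end of the previous month; 274 − 8 = 266 left.
December 1995 has 31 days: 266 − 31 = 235 left.
November 1995 has 30 days: 235 − 30 = 205 left.
October 1995 has 31 days: 205 − 31 = 174 left.
September 1995 has 30 days: 174 − 30 = 144 left.
August 1995 has 31 days: 144 − 31 = 113 left.
July 1995 has 31 days: 113 − 31 = 82 left.
June 1995 has 30 days: 82 − 30 = 52 left.
May 1995 has 31 days: 52 − 31 = 21 left.
April 1995 has 30 days; 30 − 21 = 9 → April 9, 1995.

April 9, 1995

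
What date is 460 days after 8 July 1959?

October 10, 1960

Advancing 460 days from July 8, 1959.
July has 31 days, so 31 − 8 = 23 days remain after July 8, 1959; 460 − 23 = 437 left.
August 1959 has 31 days: 437 − 31 = 406 left.
September 1959 has 30 days: 406 − 30 = 376 left.
October 1959 has 31 days: 376 − 31 = 345 left.
November 1959 has 30 days: 345 − 30 = 315 left.
December 1959 has 31 days: 315 − 31 = 284 left.
January 1960 has 31 days: 284 − 31 = 253 left.
February 1960 has 29 days (1960 is a leap year): 253 − 29 = 224 left.
March 1960 has 31 days: 224 − 31 = 193 left.
April 1960 has 30 days: 193 − 30 = 163 left.
May 1960 has 31 days: 163 − 31 = 132 left.
June 1960 has 30 days: 132 − 30 = 102 left.
July 1960 has 31 days: 102 − 31 = 71 left.
August 1960 has 31 days: 71 − 31 = 40 left.
September 1960 has 30 days: 40 − 30 = 10 left.
10 days into October 1960 → October 10, 1960.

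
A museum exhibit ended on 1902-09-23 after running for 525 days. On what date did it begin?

April 16, 1901

Counting back 525 days from September 23, 1902.
Going back 23 days from September 23, 1902 reaches the end of the previous month; 525 − 23 = 502 left.
August 1902 has 31 days: 502 − 31 = 471 left.
July 1902 has 31 days: 471 − 31 = 440 left.
June 1902 has 30 days: 440 − 30 = 410 left.
May 1902 has 31 days: 410 − 31 = 379 left.
April 1902 has 30 days: 379 − 30 = 349 left.
March 1902 has 31 days: 349 − 31 = 318 left.
February 1902 has 28 days (1902 is not a leap year): 318 − 28 = 290 left.
January 1902 has 31 days: 290 − 31 = 259 left.
December 1901 has 31 days: 259 − 31 = 228 left.
November 1901 has 30 days: 228 − 30 = 198 left.
October 1901 has 31 days: 198 − 31 = 167 left.
September 1901 has 30 days: 167 − 30 = 137 left.
August 1901 has 31 days: 137 − 31 = 106 left.
July 1901 has 31 days: 106 − 31 = 75 left.
June 1901 has 30 days: 75 − 30 = 45 left.
May 1901 has 31 days: 45 − 31 = 14 left.
April 1901 has 30 days; 30 − 14 = 16 → April 16, 1901.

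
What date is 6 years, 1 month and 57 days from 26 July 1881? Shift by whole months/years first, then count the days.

October 22, 1887

Counting forward 6 years, 1 month and 57 days from July 26, 1881: first the month/year part, then the days.
+6 years → 1887; month 7 + 1 = 8 → August 1887.
Day 26 is valid in August, giving August 26, 1887.
Now add 57 days from August 26, 1887.
August has 31 days, so 31 − 26 = 5 days remain after August 26, 1887; 57 − 5 = 52 left.
September 1887 has 30 days: 52 − 30 = 22 left.
22 days into October 1887 → October 22, 1887.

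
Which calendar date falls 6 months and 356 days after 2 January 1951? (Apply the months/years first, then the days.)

June 22, 1952

Advancing 6 months and 356 days from January 2, 1951: first the month/year part, then the days.
month 1 + 6 = 7 → July 1951.
Day 2 is valid in July, giving July 2, 1951.
Now add 356 days from July 2, 1951.
July has 31 days, so 31 − 2 = 29 days remain after July 2, 1951; 356 − 29 = 327 left.
August 1951 has 31 days: 327 − 31 = 296 left.
September 1951 has 30 days: 296 − 30 = 266 left.
October 1951 has 31 days: 266 − 31 = 235 left.
November 1951 has 30 days: 235 − 30 = 205 left.
December 1951 has 31 days: 205 − 31 = 174 left.
January 1952 has 31 days: 174 − 31 = 143 left.
February 1952 has 29 days (1952 is a leap year): 143 − 29 = 114 left.
March 1952 has 31 days: 114 − 31 = 83 left.
April 1952 has 30 days: 83 − 30 = 53 left.
May 1952 has 31 days: 53 − 31 = 22 left.
22 days into June 1952 → June 22, 1952.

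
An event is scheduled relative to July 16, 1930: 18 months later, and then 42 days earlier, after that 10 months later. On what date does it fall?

October 5, 1932

Adding 18 months from July 16, 1930:
month 7 + 18 = 25, which is month 1 of year 1932 → January 1932.
Day 16 is valid in January, giving January 16, 1932.
Counting back 42 days from January 16, 1932:
Going back 16 days from January 16, 1932 reaches the end of the previous month; 42 − 16 = 26 left.
December 1931 has 31 days; 31 − 26 = 5 → December 5, 1931.
Advancing 10 months from December 5, 1931:
month 12 + 10 = 22, which is month 10 of year 1932 → October 1932.
Day 5 is valid in October, giving October 5, 1932.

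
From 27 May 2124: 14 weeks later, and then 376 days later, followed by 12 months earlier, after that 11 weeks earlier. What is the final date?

June 28, 2124

Advancing 14 weeks (= 98 days) from May 27, 2124:
May has 31 days, so 31 − 27 = 4 days remain after May 27, 2124; 98 − 4 = 94 left.
June 2124 has 30 days: 94 − 30 = 64 left.
July 2124 has 31 days: 64 − 31 = 33 left.
August 2124 has 31 days: 33 − 31 = 2 left.
2 days into September 2124 → September 2, 2124.
Adding 376 days from September 2, 2124:
September has 30 days, so 30 − 2 = 28 days remain after September 2, 2124; 376 − 28 = 348 left.
October 2124 has 31 days: 348 − 31 = 317 left.
November 2124 has 30 days: 317 − 30 = 287 left.
December 2124 has 31 days: 287 − 31 = 256 left.
January 2125 has 31 days: 256 − 31 = 225 left.
February 2125 has 28 days (2125 is not a leap year): 225 − 28 = 197 left.
March 2125 has 31 days: 197 − 31 = 166 left.
April 2125 has 30 days: 166 − 30 = 136 left.
May 2125 has 31 days: 136 − 31 = 105 left.
June 2125 has 30 days: 105 − 30 = 75 left.
July 2125 has 31 days: 75 − 31 = 44 left.
August 2125 has 31 days: 44 − 31 = 13 left.
13 days into September 2125 → September 13, 2125.
Going back 12 months from September 13, 2125:
month 9 − 12 = -3, which is month 9 of year 2124 → September 2124.
Day 13 is valid in September, giving September 13, 2124.
Going back 11 weeks (= 77 days) from September 13, 2124:
Going back 13 days from September 13, 2124 reaches the end of the previous month; 77 − 13 = 64 left.
August 2124 has 31 days: 64 − 31 = 33 left.
July 2124 has 31 days: 33 − 31 = 2 left.
June 2124 has 30 days; 30 − 2 = 28 → June 28, 2124.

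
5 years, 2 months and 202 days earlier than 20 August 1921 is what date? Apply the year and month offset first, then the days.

December 1, 1915

Going back 5 years, 2 months and 202 days from August 20, 1921: first the month/year part, then the days.
-5 years → 1916; month 8 − 2 = 6 → June 1916.
Day 20 is valid in June, giving June 20, 1916.
Now subtract 202 days from June 20, 1916.
Going back 20 days from June 20, 1916 reaches the end of the previous month; 202 − 20 = 182 left.
May 1916 has 31 days: 182 − 31 = 151 left.
April 1916 has 30 days: 151 − 30 = 121 left.
March 1916 has 31 days: 121 − 31 = 90 left.
February 1916 has 29 days (1916 is a leap year): 90 − 29 = 61 left.
January 1916 has 31 days: 61 − 31 = 30 left.
December 1915 has 31 days; 31 − 30 = 1 → December 1, 1915.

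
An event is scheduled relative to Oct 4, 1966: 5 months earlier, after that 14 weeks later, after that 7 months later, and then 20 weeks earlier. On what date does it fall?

October 21, 1966

Counting back 5 months from October 4, 1966:
month 10 − 5 = 5 → May 1966.
Day 4 is valid in May, giving May 4, 1966.
Adding 14 weeks (= 98 days) from May 4, 1966:
May has 31 days, so 31 − 4 = 27 days remain after May 4, 1966; 98 − 27 = 71 left.
June 1966 has 30 days: 71 − 30 = 41 left.
July 1966 has 31 days: 41 − 31 = 10 left.
10 days into August 1966 → August 10, 1966.
Adding 7 months from August 10, 1966:
month 8 + 7 = 15, which is month 3 of year 1967 → March 1967.
Day 10 is valid in March, giving March 10, 1967.
Going back 20 weeks (= 140 days) from March 10, 1967:
Going back 10 days from March 10, 1967 reaches the end of the previous month; 140 − 10 = 130 left.
February 1967 has 28 days (1967 is not a leap year): 130 − 28 = 102 left.
January 1967 has 31 days: 102 − 31 = 71 left.
December 1966 has 31 days: 71 − 31 = 40 left.
November 1966 has 30 days: 40 − 30 = 10 left.
October 1966 has 31 days; 31 − 10 = 21 → October 21, 1966.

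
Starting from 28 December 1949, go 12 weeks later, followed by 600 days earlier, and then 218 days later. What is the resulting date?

March 5, 1949

Advancing 12 weeks (= 84 days) from December 28, 1949:
December has 31 days, so 31 − 28 = 3 days remain after December 28, 1949; 84 − 3 = 81 left.
January 1950 has 31 days: 81 − 31 = 50 left.
February 1950 has 28 days (1950 is not a leap year): 50 − 28 = 22 left.
22 days into March 1950 → March 22, 1950.
Going back 600 days from March 22, 1950:
Going back 22 days from March 22, 1950 reaches the end of the previous month; 600 − 22 = 578 left.
February 1950 has 28 days (1950 is not a leap year): 578 − 28 = 550 left.
January 1950 has 31 days: 550 − 31 = 519 left.
December 1949 has 31 days: 519 − 31 = 488 left.
November 1949 has 30 days: 488 − 30 = 458 left.
October 1949 has 31 days: 458 − 31 = 427 left.
September 1949 has 30 days: 427 − 30 = 397 left.
August 1949 has 31 days: 397 − 31 = 366 left.
July 1949 has 31 days: 366 − 31 = 335 left.
June 1949 has 30 days: 335 − 30 = 305 left.
May 1949 has 31 days: 305 − 31 = 274 left.
April 1949 has 30 days: 274 − 30 = 244 left.
March 1949 has 31 days: 244 − 31 = 213 left.
February 1949 has 28 days (1949 is not a leap year): 213 − 28 = 185 left.
January 1949 has 31 days: 185 − 31 = 154 left.
December 1948 has 31 days: 154 − 31 = 123 left.
November 1948 has 30 days: 123 − 30 = 93 left.
October 1948 has 31 days: 93 − 31 = 62 left.
September 1948 has 30 days: 62 − 30 = 32 left.
August 1948 has 31 days: 32 − 31 = 1 left.
July 1948 has 31 days; 31 − 1 = 30 → July 30, 1948.
Advancing 218 days from July 30, 1948:
July has 31 days, so 31 − 30 = 1 day remains after July 30, 1948; 218 − 1 = 217 left.
August 1948 has 31 days: 217 − 31 = 186 left.
September 1948 has 30 days: 186 − 30 = 156 left.
October 1948 has 31 days: 156 − 31 = 125 left.
November 1948 has 30 days: 125 − 30 = 95 left.
December 1948 has 31 days: 95 − 31 = 64 left.
January 1949 has 31 days: 64 − 31 = 33 left.
February 1949 has 28 days (1949 is not a leap year): 33 − 28 = 5 left.
5 days into March 1949 → March 5, 1949.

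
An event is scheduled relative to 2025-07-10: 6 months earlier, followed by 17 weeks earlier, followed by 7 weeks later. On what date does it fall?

November 1, 2024

Subtracting 6 months from July 10, 2025:
month 7 − 6 = 1 → January 2025.
Day 10 is valid in January, giving January 10, 2025.
Going back 17 weeks (= 119 days) from January 10, 2025:
Going back 10 days from January 10, 2025 reaches the end of the previous month; 119 − 10 = 109 left.
December 2024 has 31 days: 109 − 31 = 78 left.
November 2024 has 30 days: 78 − 30 = 48 left.
October 2024 has 31 days: 48 − 31 = 17 left.
September 2024 has 30 days; 30 − 17 = 13 → September 13, 2024.
Advancing 7 weeks (= 49 days) from September 13, 2024:
September has 30 days, so 30 − 13 = 17 days remain after September 13, 2024; 49 − 17 = 32 left.
October 2024 has 31 days: 32 − 31 = 1 left.
1 day into November 2024 → November 1, 2024.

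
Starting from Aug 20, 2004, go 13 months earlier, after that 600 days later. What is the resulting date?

Going back 13 months from August 20, 2004:
month 8 − 13 = -5, which is month 7 of year 2003 → July 2003.
Day 20 is valid in July, giving July 20, 2003.
Counting forward 600 days from July 20, 2003:
July has 31 days, so 31 − 20 = 11 days remain after July 20, 2003; 600 − 11 = 589 left.
August 2003 has 31 days: 589 − 31 = 558 left.
September 2003 has 30 days: 558 − 30 = 528 left.
October 2003 has 31 days: 528 − 31 = 497 left.
November 2003 has 30 days: 497 − 30 = 467 left.
December 2003 has 31 days: 467 − 31 = 436 left.
January 2004 has 31 days: 436 − 31 = 405 left.
February 2004 has 29 days (2004 is a leap year): 405 − 29 = 376 left.
March 2004 has 31 days: 376 − 31 = 345 left.
April 2004 has 30 days: 345 − 30 = 315 left.
May 2004 has 31 days: 315 − 31 = 284 left.
June 2004 has 30 days: 284 − 30 = 254 left.
July 2004 has 31 days: 254 − 31 = 223 left.
August 2004 has 31 days: 223 − 31 = 192 left.
September 2004 has 30 days: 192 − 30 = 162 left.
October 2004 has 31 days: 162 − 31 = 131 left.
November 2004 has 30 days: 131 − 30 = 101 left.
December 2004 has 31 days: 101 − 31 = 70 left.
January 2005 has 31 days: 70 − 31 = 39 left.
February 2005 has 28 days (2005 is not a leap year): 39 − 28 = 11 left.
11 days into March 2005 → March 11, 2005.

March 11, 2005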